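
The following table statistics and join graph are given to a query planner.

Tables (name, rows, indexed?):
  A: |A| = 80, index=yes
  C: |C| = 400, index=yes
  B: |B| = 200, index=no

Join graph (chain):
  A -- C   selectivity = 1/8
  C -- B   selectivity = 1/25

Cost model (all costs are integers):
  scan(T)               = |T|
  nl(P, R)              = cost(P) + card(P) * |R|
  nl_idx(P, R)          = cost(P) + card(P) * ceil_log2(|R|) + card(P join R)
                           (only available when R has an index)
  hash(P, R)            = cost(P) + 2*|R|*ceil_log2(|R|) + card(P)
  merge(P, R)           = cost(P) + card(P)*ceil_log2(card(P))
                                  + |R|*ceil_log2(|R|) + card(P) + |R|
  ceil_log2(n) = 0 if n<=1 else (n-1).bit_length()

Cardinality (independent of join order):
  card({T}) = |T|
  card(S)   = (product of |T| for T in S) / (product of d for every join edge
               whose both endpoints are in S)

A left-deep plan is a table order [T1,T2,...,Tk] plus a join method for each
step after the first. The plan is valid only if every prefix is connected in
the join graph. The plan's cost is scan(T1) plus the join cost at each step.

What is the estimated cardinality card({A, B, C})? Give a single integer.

32000

Tables in S: A(80), B(200), C(400)
Edges inside S: A-C(d=8), C-B(d=25)
numerator = 80 * 200 * 400 = 6400000
denominator = 8 * 25 = 200
card(S) = 6400000 / 200 = 32000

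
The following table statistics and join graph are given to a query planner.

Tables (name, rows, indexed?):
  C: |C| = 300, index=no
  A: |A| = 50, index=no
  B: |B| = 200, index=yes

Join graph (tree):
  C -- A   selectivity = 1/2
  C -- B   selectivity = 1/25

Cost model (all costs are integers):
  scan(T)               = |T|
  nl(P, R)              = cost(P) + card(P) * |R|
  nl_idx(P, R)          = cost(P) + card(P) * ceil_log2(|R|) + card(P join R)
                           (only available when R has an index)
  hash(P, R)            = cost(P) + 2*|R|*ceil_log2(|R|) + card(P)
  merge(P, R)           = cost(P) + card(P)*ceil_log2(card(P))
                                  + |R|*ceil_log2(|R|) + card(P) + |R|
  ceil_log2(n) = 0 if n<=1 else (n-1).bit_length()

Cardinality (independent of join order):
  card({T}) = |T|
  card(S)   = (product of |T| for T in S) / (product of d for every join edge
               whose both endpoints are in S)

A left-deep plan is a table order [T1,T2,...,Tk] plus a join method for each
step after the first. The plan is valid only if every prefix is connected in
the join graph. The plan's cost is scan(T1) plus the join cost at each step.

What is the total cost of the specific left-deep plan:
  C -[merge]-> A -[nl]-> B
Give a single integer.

1503650

step 1: scan C: cost=300, card=300
step 2: join A via merge
    card(P join A) = 300*50/(2) = 7500
    cost = 300 + 300*9 + 50*6 + 300 + 50 = 3650
step 3: join B via nl
    card(P join B) = 7500*200/(25) = 60000
    cost = 3650 + 7500*200 = 1503650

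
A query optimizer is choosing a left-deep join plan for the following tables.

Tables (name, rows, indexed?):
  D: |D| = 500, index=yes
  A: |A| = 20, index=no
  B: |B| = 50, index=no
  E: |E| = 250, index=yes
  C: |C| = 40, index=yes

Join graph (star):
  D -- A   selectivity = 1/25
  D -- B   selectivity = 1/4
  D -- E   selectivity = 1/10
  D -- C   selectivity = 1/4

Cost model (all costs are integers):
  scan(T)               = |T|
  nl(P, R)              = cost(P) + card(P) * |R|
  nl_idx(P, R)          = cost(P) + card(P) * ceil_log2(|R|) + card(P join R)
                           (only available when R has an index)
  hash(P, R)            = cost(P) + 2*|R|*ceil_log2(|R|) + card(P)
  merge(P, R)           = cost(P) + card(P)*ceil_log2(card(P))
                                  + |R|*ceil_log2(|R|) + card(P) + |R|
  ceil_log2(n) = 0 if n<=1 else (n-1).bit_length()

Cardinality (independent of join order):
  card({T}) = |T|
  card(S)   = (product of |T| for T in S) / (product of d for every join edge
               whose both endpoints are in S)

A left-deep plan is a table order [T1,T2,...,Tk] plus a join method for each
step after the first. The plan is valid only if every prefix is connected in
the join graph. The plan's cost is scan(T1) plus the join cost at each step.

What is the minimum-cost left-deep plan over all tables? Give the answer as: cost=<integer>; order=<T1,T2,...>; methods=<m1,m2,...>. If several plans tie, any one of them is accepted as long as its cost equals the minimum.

cost=60080; order=A,D,C,B,E; methods=nl_idx,hash,hash,hash

Selinger DP (subsets sized 1..n):
  {D}: scan cost=500, card=500
  {A}: scan cost=20, card=20
  {B}: scan cost=50, card=50
  {E}: scan cost=250, card=250
  {C}: scan cost=40, card=40
  {AD}: card=400; try (D,nl_idx)→600, (A,hash)→1200, (D,merge)→5140, (A,merge)→5620, (D,hash)→9040, (D,nl)→10020 …(+1); best=600 via (D,nl_idx)
  {BD}: card=6250; try (B,hash)→1600, (D,merge)→5400, (B,merge)→5850, (D,nl_idx)→6750, (D,hash)→9100, (D,nl)→25050 …(+1); best=1600 via (B,hash)
  {DE}: card=12500; try (E,hash)→5000, (D,merge)→7500, (E,merge)→7750, (D,hash)→9500, (D,nl_idx)→15000, (E,nl_idx)→17000 …(+2); best=5000 via (E,hash)
  {CD}: card=5000; try (C,hash)→1480, (D,merge)→5320, (D,nl_idx)→5400, (C,merge)→5780, (C,nl_idx)→8500, (D,hash)→9080 …(+2); best=1480 via (C,hash)
  {ABD}: card=5000; try (B,hash)→1600, (B,merge)→4950, (A,hash)→8050, (B,nl)→20600, (A,merge)→89220, (A,nl)→126600; best=1600 via (B,hash)
  {ADE}: card=10000; try (E,hash)→5000, (E,merge)→6850, (E,nl_idx)→13800, (A,hash)→17700, (E,nl)→100600, (A,merge)→192620 …(+1); best=5000 via (E,hash)
  {ACD}: card=4000; try (C,hash)→1480, (C,merge)→4880, (A,hash)→6680, (C,nl_idx)→7000, (C,nl)→16600, (A,merge)→71600 …(+1); best=1480 via (C,hash)
  {BDE}: card=156250; try (E,hash)→11850, (B,hash)→18100, (E,merge)→91350, (B,merge)→192850, (E,nl_idx)→207850, (B,nl)→630000 …(+1); best=11850 via (E,hash)
  {BCD}: card=62500; try (B,hash)→7080, (C,hash)→8330, (B,merge)→71830, (C,merge)→89380, (C,nl_idx)→101600, (B,nl)→251480 …(+1); best=7080 via (B,hash)
  {CDE}: card=125000; try (E,hash)→10480, (C,hash)→17980, (E,merge)→73730, (E,nl_idx)→166480, (C,merge)→192780, (C,nl_idx)→205000 …(+2); best=10480 via (E,hash)
  {ABDE}: card=125000; try (E,hash)→10600, (B,hash)→15600, (E,merge)→73850, (B,merge)→155350, (E,nl_idx)→166600, (A,hash)→168300 …(+4); best=10600 via (E,hash)
  {ABCD}: card=50000; try (B,hash)→6080, (C,hash)→7080, (B,merge)→53830, (A,hash)→69780, (C,merge)→71880, (C,nl_idx)→81600 …(+4); best=6080 via (B,hash)
  {ACDE}: card=100000; try (E,hash)→9480, (C,hash)→15480, (E,merge)→55730, (E,nl_idx)→133480, (A,hash)→135680, (C,merge)→155280 …(+5); best=9480 via (E,hash)
  {BCDE}: card=1562500; try (E,hash)→73580, (B,hash)→136080, (C,hash)→168580, (E,merge)→1071830, (E,nl_idx)→2069580, (B,merge)→2260830 …(+5); best=73580 via (E,hash)
  {ABCDE}: card=1250000; try (E,hash)→60080, (B,hash)→110080, (C,hash)→136080, (E,merge)→858330, (A,hash)→1636280, (E,nl_idx)→1656080 …(+8); best=60080 via (E,hash)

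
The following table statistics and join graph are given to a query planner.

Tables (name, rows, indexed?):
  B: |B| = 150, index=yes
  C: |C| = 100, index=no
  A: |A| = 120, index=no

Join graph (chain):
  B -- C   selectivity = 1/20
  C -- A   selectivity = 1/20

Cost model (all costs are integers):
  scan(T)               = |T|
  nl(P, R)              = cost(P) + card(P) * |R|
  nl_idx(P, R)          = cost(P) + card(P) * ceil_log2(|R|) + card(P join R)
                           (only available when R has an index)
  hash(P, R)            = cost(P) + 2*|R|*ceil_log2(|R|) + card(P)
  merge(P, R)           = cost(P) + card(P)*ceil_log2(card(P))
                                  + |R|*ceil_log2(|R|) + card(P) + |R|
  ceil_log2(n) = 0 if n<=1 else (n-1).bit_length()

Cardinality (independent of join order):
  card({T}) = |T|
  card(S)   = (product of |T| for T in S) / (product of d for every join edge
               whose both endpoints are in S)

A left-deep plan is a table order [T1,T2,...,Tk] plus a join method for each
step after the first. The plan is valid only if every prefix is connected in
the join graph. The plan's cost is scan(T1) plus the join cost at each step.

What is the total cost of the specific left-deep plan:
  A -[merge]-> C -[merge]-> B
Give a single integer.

step 1: scan A: cost=120, card=120
step 2: join C via merge
    card(P join C) = 120*100/(20) = 600
    cost = 120 + 120*7 + 100*7 + 120 + 100 = 1880
step 3: join B via merge
    card(P join B) = 600*150/(20) = 4500
    cost = 1880 + 600*10 + 150*8 + 600 + 150 = 9830

9830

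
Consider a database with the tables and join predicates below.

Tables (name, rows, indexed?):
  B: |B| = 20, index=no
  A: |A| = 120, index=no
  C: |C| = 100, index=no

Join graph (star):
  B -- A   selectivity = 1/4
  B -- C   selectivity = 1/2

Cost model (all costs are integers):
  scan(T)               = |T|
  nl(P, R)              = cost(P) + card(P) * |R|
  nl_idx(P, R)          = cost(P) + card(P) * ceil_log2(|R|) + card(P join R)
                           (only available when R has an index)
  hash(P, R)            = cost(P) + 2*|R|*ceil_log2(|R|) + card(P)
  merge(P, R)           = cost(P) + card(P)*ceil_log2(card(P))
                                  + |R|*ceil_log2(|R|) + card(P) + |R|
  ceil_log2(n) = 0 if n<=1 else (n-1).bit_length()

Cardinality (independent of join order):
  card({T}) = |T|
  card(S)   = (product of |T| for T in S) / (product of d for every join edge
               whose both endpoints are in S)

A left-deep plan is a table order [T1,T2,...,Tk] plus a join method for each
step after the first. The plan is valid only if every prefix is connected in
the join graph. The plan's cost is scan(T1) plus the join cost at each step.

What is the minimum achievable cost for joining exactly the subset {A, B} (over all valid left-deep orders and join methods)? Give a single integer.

440

Selinger DP over subsets of {A,B}:
  {B}: scan cost=20, card=20
  {A}: scan cost=120, card=120
  {AB}: card=600; try (B,hash)→440, (A,merge)→1100, (B,merge)→1200, (A,hash)→1720, (A,nl)→2420, (B,nl)→2520; best=440 via (B,hash)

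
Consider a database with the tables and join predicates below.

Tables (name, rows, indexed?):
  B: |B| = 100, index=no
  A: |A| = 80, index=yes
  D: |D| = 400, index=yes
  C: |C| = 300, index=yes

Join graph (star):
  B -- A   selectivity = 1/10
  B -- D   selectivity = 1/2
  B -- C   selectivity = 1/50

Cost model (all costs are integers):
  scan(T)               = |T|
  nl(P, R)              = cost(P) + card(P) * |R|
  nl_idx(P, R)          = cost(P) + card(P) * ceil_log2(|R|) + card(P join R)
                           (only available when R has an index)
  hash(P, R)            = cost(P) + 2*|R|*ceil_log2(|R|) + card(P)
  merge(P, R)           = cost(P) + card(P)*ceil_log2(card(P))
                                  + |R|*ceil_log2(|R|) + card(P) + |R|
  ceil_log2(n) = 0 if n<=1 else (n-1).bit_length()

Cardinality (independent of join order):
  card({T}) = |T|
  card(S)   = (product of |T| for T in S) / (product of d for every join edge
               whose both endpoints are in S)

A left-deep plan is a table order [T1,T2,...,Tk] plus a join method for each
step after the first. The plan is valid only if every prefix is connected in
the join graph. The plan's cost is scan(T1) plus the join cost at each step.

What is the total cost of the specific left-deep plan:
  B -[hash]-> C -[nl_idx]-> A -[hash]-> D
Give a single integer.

step 1: scan B: cost=100, card=100
step 2: join C via hash
    card(P join C) = 100*300/(50) = 600
    cost = 100 + 2*300*9 + 100 = 5600
step 3: join A via nl_idx
    card(P join A) = 600*80/(10) = 4800
    cost = 5600 + 600*7 + 4800 = 14600
step 4: join D via hash
    card(P join D) = 4800*400/(2) = 960000
    cost = 14600 + 2*400*9 + 4800 = 26600

26600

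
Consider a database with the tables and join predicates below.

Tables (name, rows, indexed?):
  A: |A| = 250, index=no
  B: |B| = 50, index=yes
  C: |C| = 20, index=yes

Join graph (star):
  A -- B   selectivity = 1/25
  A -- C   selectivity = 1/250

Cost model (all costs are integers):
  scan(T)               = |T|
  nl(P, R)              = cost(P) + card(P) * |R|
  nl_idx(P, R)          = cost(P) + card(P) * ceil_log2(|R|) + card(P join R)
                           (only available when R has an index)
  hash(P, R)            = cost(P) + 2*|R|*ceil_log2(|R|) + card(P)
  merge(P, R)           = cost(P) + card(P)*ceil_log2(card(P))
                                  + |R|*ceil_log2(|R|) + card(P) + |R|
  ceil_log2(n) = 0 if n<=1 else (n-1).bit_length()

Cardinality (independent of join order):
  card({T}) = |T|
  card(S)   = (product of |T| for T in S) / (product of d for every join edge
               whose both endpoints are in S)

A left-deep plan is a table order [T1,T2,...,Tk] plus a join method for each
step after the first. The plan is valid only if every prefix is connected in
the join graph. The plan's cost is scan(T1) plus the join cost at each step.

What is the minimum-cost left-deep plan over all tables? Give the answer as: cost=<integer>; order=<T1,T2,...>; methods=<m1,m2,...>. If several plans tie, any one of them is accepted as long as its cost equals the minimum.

cost=860; order=A,C,B; methods=hash,nl_idx

Selinger DP (subsets sized 1..n):
  {A}: scan cost=250, card=250
  {B}: scan cost=50, card=50
  {C}: scan cost=20, card=20
  {AB}: card=500; try (B,hash)→1100, (B,nl_idx)→2250, (A,merge)→2650, (B,merge)→2850, (A,hash)→4100, (A,nl)→12550 …(+1); best=1100 via (B,hash)
  {AC}: card=20; try (C,hash)→700, (C,nl_idx)→1520, (A,merge)→2390, (C,merge)→2620, (A,hash)→4040, (A,nl)→5020 …(+1); best=700 via (C,hash)
  {ABC}: card=40; try (B,nl_idx)→860, (B,merge)→1170, (B,hash)→1320, (B,nl)→1700, (C,hash)→1800, (C,nl_idx)→3640 …(+2); best=860 via (B,nl_idx)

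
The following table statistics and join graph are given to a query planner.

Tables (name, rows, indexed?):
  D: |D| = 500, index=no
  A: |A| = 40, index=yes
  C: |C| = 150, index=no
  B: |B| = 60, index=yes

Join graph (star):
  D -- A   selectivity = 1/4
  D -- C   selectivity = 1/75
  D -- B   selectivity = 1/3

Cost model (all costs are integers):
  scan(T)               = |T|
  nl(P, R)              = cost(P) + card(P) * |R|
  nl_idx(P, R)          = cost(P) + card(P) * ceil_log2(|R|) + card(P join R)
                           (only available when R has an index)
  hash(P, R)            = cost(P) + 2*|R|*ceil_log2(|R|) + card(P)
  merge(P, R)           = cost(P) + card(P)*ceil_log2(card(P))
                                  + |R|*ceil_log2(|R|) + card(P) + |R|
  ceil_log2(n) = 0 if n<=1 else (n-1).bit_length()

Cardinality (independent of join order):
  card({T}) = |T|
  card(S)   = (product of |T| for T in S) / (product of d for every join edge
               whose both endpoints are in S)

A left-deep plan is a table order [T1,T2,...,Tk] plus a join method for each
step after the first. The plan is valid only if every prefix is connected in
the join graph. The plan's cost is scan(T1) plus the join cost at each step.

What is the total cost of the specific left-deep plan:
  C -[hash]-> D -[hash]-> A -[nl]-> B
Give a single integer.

step 1: scan C: cost=150, card=150
step 2: join D via hash
    card(P join D) = 150*500/(75) = 1000
    cost = 150 + 2*500*9 + 150 = 9300
step 3: join A via hash
    card(P join A) = 1000*40/(4) = 10000
    cost = 9300 + 2*40*6 + 1000 = 10780
step 4: join B via nl
    card(P join B) = 10000*60/(3) = 200000
    cost = 10780 + 10000*60 = 610780

610780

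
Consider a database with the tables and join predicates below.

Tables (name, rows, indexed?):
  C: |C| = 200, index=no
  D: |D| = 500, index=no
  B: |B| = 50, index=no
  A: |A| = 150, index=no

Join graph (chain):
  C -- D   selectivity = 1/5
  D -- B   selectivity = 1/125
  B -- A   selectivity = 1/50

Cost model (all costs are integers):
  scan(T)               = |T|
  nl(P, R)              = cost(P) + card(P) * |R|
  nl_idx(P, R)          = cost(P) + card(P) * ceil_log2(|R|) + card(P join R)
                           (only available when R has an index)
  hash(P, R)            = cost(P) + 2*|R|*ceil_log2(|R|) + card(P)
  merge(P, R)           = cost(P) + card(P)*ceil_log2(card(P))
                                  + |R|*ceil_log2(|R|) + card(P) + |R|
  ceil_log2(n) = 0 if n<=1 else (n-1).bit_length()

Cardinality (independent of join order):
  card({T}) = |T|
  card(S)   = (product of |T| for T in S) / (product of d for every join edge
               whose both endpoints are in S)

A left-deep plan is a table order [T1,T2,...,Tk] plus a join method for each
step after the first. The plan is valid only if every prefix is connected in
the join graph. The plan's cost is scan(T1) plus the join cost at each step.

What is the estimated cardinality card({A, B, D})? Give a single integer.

600

Tables in S: A(150), B(50), D(500)
Edges inside S: D-B(d=125), B-A(d=50)
numerator = 150 * 50 * 500 = 3750000
denominator = 125 * 50 = 6250
card(S) = 3750000 / 6250 = 600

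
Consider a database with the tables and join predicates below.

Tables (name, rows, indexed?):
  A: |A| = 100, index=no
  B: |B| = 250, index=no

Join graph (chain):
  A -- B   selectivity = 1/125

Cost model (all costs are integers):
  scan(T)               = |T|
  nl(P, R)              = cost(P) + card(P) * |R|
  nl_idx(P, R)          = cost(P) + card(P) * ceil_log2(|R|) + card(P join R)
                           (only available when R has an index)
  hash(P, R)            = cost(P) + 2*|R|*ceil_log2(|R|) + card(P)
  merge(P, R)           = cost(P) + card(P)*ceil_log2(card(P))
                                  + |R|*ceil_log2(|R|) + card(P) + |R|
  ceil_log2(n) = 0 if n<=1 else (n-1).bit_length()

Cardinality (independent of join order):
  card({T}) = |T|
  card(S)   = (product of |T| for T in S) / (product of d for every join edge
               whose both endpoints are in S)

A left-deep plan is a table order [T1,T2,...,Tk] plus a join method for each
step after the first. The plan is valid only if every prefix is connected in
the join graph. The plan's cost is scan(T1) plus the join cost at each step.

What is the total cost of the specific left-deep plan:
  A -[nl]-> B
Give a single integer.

step 1: scan A: cost=100, card=100
step 2: join B via nl
    card(P join B) = 100*250/(125) = 200
    cost = 100 + 100*250 = 25100

25100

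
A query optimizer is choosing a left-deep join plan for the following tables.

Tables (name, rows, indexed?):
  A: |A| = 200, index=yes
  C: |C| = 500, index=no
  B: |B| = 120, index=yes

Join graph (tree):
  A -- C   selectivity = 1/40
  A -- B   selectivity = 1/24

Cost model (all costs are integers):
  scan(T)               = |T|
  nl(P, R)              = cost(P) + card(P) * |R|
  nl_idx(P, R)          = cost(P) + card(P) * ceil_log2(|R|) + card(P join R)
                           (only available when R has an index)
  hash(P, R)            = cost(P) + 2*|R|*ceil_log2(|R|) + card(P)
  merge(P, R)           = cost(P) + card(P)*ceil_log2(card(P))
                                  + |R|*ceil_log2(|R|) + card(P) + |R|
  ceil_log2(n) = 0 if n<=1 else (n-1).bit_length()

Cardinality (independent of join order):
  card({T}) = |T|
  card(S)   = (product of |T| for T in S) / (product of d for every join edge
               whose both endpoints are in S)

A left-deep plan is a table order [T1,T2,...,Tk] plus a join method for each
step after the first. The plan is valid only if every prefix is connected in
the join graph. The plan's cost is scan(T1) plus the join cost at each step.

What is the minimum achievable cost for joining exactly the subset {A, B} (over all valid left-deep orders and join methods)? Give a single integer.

Selinger DP over subsets of {A,B}:
  {A}: scan cost=200, card=200
  {B}: scan cost=120, card=120
  {AB}: card=1000; try (B,hash)→2080, (A,nl_idx)→2080, (B,nl_idx)→2600, (A,merge)→2880, (B,merge)→2960, (A,hash)→3440 …(+2); best=2080 via (B,hash)

2080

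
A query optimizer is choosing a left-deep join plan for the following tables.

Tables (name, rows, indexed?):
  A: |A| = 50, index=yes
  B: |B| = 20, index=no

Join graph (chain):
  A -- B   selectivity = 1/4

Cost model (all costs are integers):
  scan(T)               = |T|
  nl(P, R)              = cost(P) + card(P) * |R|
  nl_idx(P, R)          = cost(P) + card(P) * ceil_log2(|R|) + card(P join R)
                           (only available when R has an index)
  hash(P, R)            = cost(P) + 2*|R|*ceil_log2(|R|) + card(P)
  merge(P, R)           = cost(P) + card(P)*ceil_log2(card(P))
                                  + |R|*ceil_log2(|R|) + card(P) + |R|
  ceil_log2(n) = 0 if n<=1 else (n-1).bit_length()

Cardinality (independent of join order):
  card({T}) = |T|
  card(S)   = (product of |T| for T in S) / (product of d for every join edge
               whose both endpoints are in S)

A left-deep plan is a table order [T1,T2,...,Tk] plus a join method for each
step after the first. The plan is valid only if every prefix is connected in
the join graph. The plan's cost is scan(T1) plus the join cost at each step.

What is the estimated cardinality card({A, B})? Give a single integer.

Tables in S: A(50), B(20)
Edges inside S: A-B(d=4)
numerator = 50 * 20 = 1000
denominator = 4 = 4
card(S) = 1000 / 4 = 250

250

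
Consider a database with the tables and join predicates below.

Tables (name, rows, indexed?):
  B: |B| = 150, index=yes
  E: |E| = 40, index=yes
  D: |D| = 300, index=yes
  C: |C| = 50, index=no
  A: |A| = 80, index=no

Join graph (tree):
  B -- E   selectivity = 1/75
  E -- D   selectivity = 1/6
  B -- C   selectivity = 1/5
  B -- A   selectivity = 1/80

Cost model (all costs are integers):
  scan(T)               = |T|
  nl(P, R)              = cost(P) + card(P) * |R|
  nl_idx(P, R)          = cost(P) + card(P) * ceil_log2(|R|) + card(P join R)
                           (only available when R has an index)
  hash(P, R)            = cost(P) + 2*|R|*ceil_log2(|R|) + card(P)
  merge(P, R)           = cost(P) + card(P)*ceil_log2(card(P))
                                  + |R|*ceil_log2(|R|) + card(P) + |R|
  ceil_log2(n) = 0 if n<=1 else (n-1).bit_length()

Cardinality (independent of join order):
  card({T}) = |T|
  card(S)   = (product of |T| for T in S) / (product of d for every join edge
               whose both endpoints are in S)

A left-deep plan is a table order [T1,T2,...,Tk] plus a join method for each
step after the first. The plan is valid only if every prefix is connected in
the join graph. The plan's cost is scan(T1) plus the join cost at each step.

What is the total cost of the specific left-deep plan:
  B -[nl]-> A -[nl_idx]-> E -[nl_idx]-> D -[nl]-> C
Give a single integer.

step 1: scan B: cost=150, card=150
step 2: join A via nl
    card(P join A) = 150*80/(80) = 150
    cost = 150 + 150*80 = 12150
step 3: join E via nl_idx
    card(P join E) = 150*40/(75) = 80
    cost = 12150 + 150*6 + 80 = 13130
step 4: join D via nl_idx
    card(P join D) = 80*300/(6) = 4000
    cost = 13130 + 80*9 + 4000 = 17850
step 5: join C via nl
    card(P join C) = 4000*50/(5) = 40000
    cost = 17850 + 4000*50 = 217850

217850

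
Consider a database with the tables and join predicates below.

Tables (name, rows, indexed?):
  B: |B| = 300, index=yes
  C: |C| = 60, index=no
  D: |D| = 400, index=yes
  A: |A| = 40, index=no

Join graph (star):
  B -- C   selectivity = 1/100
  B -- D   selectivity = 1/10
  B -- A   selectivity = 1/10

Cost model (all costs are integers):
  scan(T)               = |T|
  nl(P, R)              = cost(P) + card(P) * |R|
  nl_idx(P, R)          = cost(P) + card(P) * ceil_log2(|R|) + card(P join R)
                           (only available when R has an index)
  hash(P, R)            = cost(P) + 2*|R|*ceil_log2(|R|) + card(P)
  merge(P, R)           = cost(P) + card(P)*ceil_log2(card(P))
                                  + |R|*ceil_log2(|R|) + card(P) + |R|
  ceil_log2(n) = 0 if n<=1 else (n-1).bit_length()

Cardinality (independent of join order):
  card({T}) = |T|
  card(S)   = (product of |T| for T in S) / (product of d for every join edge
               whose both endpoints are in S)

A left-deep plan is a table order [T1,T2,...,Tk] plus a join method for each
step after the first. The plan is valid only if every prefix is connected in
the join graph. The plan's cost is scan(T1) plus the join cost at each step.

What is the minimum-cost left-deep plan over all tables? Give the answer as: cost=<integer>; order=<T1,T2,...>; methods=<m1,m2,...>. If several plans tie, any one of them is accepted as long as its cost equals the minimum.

Selinger DP (subsets sized 1..n):
  {B}: scan cost=300, card=300
  {C}: scan cost=60, card=60
  {D}: scan cost=400, card=400
  {A}: scan cost=40, card=40
  {BC}: card=180; try (B,nl_idx)→780, (C,hash)→1320, (B,merge)→3480, (C,merge)→3720, (B,hash)→5520, (B,nl)→18060 …(+1); best=780 via (B,nl_idx)
  {BD}: card=12000; try (B,hash)→6200, (D,merge)→7300, (B,merge)→7400, (D,hash)→7800, (D,nl_idx)→15000, (B,nl_idx)→16000 …(+2); best=6200 via (B,hash)
  {AB}: card=1200; try (A,hash)→1080, (B,nl_idx)→1600, (B,merge)→3320, (A,merge)→3580, (B,hash)→5480, (B,nl)→12040 …(+1); best=1080 via (A,hash)
  {BCD}: card=7200; try (D,merge)→6400, (D,hash)→8160, (D,nl_idx)→9600, (C,hash)→18920, (D,nl)→72780, (C,merge)→186620 …(+1); best=6400 via (D,merge)
  {ABC}: card=720; try (A,hash)→1440, (A,merge)→2680, (C,hash)→3000, (A,nl)→7980, (C,merge)→15900, (C,nl)→73080; best=1440 via (A,hash)
  {ABD}: card=48000; try (D,hash)→9480, (A,hash)→18680, (D,merge)→19480, (D,nl_idx)→59880, (A,merge)→186480, (D,nl)→481080 …(+1); best=9480 via (D,hash)
  {ABCD}: card=28800; try (D,hash)→9360, (D,merge)→13360, (A,hash)→14080, (D,nl_idx)→36720, (C,hash)→58200, (A,merge)→107480 …(+4); best=9360 via (D,hash)

cost=9360; order=C,B,A,D; methods=nl_idx,hash,hash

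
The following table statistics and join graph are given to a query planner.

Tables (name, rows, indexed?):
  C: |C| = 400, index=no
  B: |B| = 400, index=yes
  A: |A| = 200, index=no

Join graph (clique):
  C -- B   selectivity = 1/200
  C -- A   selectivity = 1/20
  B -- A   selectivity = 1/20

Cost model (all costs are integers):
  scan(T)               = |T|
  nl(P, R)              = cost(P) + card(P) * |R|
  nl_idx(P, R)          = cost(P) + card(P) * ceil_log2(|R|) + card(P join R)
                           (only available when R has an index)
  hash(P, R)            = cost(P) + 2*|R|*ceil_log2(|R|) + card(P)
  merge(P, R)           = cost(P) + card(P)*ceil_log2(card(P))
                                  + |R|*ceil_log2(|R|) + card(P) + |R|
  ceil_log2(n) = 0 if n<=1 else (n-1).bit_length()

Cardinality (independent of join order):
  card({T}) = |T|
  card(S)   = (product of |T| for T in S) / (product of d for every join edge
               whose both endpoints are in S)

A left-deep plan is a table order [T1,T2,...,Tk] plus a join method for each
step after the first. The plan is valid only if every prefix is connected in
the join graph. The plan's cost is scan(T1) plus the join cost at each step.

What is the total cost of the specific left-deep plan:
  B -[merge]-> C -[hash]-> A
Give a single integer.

step 1: scan B: cost=400, card=400
step 2: join C via merge
    card(P join C) = 400*400/(200) = 800
    cost = 400 + 400*9 + 400*9 + 400 + 400 = 8400
step 3: join A via hash
    card(P join A) = 800*200/(20*20) = 400
    cost = 8400 + 2*200*8 + 800 = 12400

12400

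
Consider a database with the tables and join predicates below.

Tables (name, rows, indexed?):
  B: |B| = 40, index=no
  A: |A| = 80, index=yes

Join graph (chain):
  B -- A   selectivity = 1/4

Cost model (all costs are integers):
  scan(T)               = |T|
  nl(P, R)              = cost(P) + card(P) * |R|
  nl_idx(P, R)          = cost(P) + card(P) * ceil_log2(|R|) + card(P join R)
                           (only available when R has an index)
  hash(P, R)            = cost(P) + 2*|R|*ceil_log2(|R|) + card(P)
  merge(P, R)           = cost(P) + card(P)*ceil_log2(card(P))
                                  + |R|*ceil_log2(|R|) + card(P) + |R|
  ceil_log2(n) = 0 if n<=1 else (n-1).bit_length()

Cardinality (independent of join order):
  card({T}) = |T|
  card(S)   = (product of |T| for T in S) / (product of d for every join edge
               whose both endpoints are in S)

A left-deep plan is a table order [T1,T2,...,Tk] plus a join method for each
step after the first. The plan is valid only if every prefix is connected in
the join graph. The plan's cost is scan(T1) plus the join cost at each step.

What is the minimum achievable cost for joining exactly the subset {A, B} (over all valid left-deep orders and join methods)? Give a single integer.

Selinger DP over subsets of {A,B}:
  {B}: scan cost=40, card=40
  {A}: scan cost=80, card=80
  {AB}: card=800; try (B,hash)→640, (A,merge)→960, (B,merge)→1000, (A,nl_idx)→1120, (A,hash)→1200, (A,nl)→3240 …(+1); best=640 via (B,hash)

640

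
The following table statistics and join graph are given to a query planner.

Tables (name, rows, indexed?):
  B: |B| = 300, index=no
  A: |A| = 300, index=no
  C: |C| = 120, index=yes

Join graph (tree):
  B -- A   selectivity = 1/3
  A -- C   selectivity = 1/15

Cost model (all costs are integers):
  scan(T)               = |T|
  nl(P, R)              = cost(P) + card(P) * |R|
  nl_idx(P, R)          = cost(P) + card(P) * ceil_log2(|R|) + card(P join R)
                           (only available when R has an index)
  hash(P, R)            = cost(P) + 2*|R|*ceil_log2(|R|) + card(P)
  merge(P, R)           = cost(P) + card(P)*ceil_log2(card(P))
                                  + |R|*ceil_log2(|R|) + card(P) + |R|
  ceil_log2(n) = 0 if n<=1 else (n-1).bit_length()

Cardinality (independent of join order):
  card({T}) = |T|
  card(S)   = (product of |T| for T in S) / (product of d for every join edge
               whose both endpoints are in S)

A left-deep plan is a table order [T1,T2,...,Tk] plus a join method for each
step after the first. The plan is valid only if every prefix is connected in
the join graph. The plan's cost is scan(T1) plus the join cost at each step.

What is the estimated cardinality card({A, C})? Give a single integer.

Tables in S: A(300), C(120)
Edges inside S: A-C(d=15)
numerator = 300 * 120 = 36000
denominator = 15 = 15
card(S) = 36000 / 15 = 2400

2400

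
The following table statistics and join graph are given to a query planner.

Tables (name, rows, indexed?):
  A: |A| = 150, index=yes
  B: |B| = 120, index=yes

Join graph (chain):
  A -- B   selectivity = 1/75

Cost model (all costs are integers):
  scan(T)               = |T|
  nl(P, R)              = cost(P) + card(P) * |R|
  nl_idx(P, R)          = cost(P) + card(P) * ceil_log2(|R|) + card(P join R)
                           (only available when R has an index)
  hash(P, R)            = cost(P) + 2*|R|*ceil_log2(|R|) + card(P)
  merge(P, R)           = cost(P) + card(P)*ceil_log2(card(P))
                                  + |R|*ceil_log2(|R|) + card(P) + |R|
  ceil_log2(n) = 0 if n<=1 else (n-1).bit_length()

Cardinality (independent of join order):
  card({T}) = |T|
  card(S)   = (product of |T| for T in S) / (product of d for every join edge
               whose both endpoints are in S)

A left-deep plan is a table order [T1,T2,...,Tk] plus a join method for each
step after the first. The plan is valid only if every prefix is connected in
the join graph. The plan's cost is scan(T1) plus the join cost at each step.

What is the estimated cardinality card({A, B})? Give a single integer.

Tables in S: A(150), B(120)
Edges inside S: A-B(d=75)
numerator = 150 * 120 = 18000
denominator = 75 = 75
card(S) = 18000 / 75 = 240

240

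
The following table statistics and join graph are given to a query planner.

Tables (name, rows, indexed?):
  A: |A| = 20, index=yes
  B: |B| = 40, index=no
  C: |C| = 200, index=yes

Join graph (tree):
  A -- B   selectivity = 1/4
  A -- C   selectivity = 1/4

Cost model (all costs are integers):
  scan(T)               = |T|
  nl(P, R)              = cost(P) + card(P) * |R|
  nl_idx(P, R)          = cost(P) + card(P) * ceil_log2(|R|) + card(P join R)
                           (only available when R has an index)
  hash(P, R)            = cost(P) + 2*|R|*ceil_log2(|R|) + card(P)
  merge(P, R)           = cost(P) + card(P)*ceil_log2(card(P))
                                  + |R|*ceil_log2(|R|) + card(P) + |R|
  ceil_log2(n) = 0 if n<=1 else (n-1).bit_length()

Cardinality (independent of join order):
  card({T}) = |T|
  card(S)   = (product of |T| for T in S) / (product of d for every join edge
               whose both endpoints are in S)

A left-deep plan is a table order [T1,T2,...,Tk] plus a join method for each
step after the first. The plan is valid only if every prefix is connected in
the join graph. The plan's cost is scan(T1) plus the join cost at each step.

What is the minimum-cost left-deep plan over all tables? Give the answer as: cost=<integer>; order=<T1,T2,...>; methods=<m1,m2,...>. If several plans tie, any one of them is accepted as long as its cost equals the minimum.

cost=2080; order=C,A,B; methods=hash,hash

Selinger DP (subsets sized 1..n):
  {A}: scan cost=20, card=20
  {B}: scan cost=40, card=40
  {C}: scan cost=200, card=200
  {AB}: card=200; try (A,hash)→280, (B,merge)→420, (A,merge)→440, (A,nl_idx)→440, (B,hash)→520, (B,nl)→820 …(+1); best=280 via (A,hash)
  {AC}: card=1000; try (A,hash)→600, (C,nl_idx)→1180, (C,merge)→1940, (A,merge)→2120, (A,nl_idx)→2200, (C,hash)→3240 …(+2); best=600 via (A,hash)
  {ABC}: card=10000; try (B,hash)→2080, (C,hash)→3680, (C,merge)→3880, (C,nl_idx)→11880, (B,merge)→11880, (C,nl)→40280 …(+1); best=2080 via (B,hash)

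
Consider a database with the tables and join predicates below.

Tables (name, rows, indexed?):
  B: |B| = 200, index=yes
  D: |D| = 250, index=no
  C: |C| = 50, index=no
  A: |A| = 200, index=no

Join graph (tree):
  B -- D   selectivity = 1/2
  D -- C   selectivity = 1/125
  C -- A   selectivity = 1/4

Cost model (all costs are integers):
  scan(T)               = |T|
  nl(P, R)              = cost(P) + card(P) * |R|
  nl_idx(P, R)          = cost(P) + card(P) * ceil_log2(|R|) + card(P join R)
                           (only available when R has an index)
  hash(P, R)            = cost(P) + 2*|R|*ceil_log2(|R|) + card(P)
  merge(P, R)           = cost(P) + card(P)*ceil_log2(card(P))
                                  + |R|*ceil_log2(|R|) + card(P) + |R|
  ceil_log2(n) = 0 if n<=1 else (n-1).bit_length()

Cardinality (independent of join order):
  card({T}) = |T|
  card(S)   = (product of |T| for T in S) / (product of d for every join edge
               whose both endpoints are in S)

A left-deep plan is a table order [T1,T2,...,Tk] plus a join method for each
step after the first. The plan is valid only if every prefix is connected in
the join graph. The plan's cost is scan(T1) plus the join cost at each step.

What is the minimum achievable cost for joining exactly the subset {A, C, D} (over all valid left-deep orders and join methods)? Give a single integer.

Selinger DP over subsets of {A,C,D}:
  {D}: scan cost=250, card=250
  {C}: scan cost=50, card=50
  {A}: scan cost=200, card=200
  {CD}: card=100; try (C,hash)→1100, (D,merge)→2650, (C,merge)→2850, (D,hash)→4100, (D,nl)→12550, (C,nl)→12750; best=1100 via (C,hash)
  {AC}: card=2500; try (C,hash)→1000, (A,merge)→2200, (C,merge)→2350, (A,hash)→3300, (A,nl)→10050, (C,nl)→10200; best=1000 via (C,hash)
  {ACD}: card=5000; try (A,merge)→3700, (A,hash)→4400, (D,hash)→7500, (A,nl)→21100, (D,merge)→35750, (D,nl)→626000; best=3700 via (A,merge)

3700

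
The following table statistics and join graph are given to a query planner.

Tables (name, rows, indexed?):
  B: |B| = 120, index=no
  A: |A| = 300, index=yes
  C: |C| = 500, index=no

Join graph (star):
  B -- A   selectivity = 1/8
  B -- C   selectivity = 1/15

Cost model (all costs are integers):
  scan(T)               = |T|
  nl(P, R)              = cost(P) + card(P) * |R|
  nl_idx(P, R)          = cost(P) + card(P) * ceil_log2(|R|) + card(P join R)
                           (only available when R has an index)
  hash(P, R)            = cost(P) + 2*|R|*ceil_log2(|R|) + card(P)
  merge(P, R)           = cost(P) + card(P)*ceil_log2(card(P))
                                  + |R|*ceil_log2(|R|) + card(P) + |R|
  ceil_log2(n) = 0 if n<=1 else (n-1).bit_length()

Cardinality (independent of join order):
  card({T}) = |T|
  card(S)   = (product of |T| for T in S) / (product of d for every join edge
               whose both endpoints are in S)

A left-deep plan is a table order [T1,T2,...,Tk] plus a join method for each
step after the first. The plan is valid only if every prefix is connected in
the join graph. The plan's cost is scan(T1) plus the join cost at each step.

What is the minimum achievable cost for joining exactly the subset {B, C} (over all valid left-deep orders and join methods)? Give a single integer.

Selinger DP over subsets of {B,C}:
  {B}: scan cost=120, card=120
  {C}: scan cost=500, card=500
  {BC}: card=4000; try (B,hash)→2680, (C,merge)→6080, (B,merge)→6460, (C,hash)→9240, (C,nl)→60120, (B,nl)→60500; best=2680 via (B,hash)

2680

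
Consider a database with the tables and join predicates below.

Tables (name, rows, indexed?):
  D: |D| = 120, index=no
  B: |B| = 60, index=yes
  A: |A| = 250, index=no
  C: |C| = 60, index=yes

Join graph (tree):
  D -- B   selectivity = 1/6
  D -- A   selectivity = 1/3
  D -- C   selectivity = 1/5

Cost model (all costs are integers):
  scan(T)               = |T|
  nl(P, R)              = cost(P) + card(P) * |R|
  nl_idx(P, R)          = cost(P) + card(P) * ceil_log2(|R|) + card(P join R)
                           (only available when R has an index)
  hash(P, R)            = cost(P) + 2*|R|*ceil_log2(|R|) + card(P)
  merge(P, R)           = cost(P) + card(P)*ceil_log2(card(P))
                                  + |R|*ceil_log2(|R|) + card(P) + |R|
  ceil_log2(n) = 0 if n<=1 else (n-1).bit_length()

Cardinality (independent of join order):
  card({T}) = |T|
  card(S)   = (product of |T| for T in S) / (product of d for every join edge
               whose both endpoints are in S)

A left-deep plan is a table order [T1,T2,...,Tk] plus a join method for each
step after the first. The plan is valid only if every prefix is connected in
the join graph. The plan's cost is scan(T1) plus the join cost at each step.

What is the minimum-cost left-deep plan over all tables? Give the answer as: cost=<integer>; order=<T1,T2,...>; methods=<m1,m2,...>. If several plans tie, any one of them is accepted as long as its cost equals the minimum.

cost=21280; order=D,B,C,A; methods=hash,hash,hash

Selinger DP (subsets sized 1..n):
  {D}: scan cost=120, card=120
  {B}: scan cost=60, card=60
  {A}: scan cost=250, card=250
  {C}: scan cost=60, card=60
  {BD}: card=1200; try (B,hash)→960, (D,merge)→1440, (B,merge)→1500, (D,hash)→1800, (B,nl_idx)→2040, (D,nl)→7260 …(+1); best=960 via (B,hash)
  {AD}: card=10000; try (D,hash)→2180, (A,merge)→3330, (D,merge)→3460, (A,hash)→4240, (A,nl)→30120, (D,nl)→30250; best=2180 via (D,hash)
  {CD}: card=1440; try (C,hash)→960, (D,merge)→1440, (C,merge)→1500, (D,hash)→1800, (C,nl_idx)→2280, (D,nl)→7260 …(+1); best=960 via (C,hash)
  {ABD}: card=100000; try (A,hash)→6160, (B,hash)→12900, (A,merge)→17610, (B,merge)→152600, (B,nl_idx)→162180, (A,nl)→300960 …(+1); best=6160 via (A,hash)
  {BCD}: card=14400; try (C,hash)→2880, (B,hash)→3120, (C,merge)→15780, (B,merge)→18660, (C,nl_idx)→22560, (B,nl_idx)→24000 …(+2); best=2880 via (C,hash)
  {ACD}: card=120000; try (A,hash)→6400, (C,hash)→12900, (A,merge)→20490, (C,merge)→152600, (C,nl_idx)→182180, (A,nl)→360960 …(+1); best=6400 via (A,hash)
  {ABCD}: card=1200000; try (A,hash)→21280, (C,hash)→106880, (B,hash)→127120, (A,merge)→221130, (C,nl_idx)→1806160, (C,merge)→1806580 …(+5); best=21280 via (A,hash)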